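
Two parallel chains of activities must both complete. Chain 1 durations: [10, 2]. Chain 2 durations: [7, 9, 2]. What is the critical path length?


Path A total = 10 + 2 = 12
Path B total = 7 + 9 + 2 = 18
Critical path = longest path = max(12, 18) = 18

18


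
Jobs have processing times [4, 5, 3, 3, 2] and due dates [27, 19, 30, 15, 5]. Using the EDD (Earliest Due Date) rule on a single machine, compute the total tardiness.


Sort by due date (EDD order): [(2, 5), (3, 15), (5, 19), (4, 27), (3, 30)]
Compute completion times and tardiness:
  Job 1: p=2, d=5, C=2, tardiness=max(0,2-5)=0
  Job 2: p=3, d=15, C=5, tardiness=max(0,5-15)=0
  Job 3: p=5, d=19, C=10, tardiness=max(0,10-19)=0
  Job 4: p=4, d=27, C=14, tardiness=max(0,14-27)=0
  Job 5: p=3, d=30, C=17, tardiness=max(0,17-30)=0
Total tardiness = 0

0


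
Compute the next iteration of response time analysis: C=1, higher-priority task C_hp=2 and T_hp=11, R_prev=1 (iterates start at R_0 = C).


R_next = C + ceil(R_prev / T_hp) * C_hp
ceil(1 / 11) = ceil(0.0909) = 1
Interference = 1 * 2 = 2
R_next = 1 + 2 = 3

3


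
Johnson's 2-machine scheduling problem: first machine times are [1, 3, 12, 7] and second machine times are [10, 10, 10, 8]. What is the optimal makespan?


Apply Johnson's rule:
  Group 1 (a <= b): [(1, 1, 10), (2, 3, 10), (4, 7, 8)]
  Group 2 (a > b): [(3, 12, 10)]
Optimal job order: [1, 2, 4, 3]
Schedule:
  Job 1: M1 done at 1, M2 done at 11
  Job 2: M1 done at 4, M2 done at 21
  Job 4: M1 done at 11, M2 done at 29
  Job 3: M1 done at 23, M2 done at 39
Makespan = 39

39


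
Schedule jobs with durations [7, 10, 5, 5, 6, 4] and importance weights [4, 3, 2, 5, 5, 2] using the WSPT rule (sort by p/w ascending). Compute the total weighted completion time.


Compute p/w ratios and sort ascending (WSPT): [(5, 5), (6, 5), (7, 4), (4, 2), (5, 2), (10, 3)]
Compute weighted completion times:
  Job (p=5,w=5): C=5, w*C=5*5=25
  Job (p=6,w=5): C=11, w*C=5*11=55
  Job (p=7,w=4): C=18, w*C=4*18=72
  Job (p=4,w=2): C=22, w*C=2*22=44
  Job (p=5,w=2): C=27, w*C=2*27=54
  Job (p=10,w=3): C=37, w*C=3*37=111
Total weighted completion time = 361

361


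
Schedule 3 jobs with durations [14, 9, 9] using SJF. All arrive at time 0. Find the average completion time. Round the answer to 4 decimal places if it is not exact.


SJF order (ascending): [9, 9, 14]
Completion times:
  Job 1: burst=9, C=9
  Job 2: burst=9, C=18
  Job 3: burst=14, C=32
Average completion = 59/3 = 19.6667

19.6667


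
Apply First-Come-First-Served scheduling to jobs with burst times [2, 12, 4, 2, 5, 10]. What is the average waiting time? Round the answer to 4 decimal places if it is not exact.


FCFS order (as given): [2, 12, 4, 2, 5, 10]
Waiting times:
  Job 1: wait = 0
  Job 2: wait = 2
  Job 3: wait = 14
  Job 4: wait = 18
  Job 5: wait = 20
  Job 6: wait = 25
Sum of waiting times = 79
Average waiting time = 79/6 = 13.1667

13.1667


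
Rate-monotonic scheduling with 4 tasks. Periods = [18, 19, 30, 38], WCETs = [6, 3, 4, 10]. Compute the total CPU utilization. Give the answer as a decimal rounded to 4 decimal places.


Compute individual utilizations (exact fractions):
  Task 1: C/T = 6/18 = 1/3 (approx. 0.3333)
  Task 2: C/T = 3/19 (approx. 0.1579)
  Task 3: C/T = 4/30 = 2/15 (approx. 0.1333)
  Task 4: C/T = 10/38 = 5/19 (approx. 0.2632)
Total utilization U = 1/3 + 3/19 + 2/15 + 5/19 = 253/285
Rounded to 4 decimal places: U = 0.8877
RM (Liu & Layland) bound for 4 tasks = 0.756828; compare with U = 253/285 (approx. 0.887719)
bound < U <= 1, so the RM sufficient condition is not met (inconclusive; an exact test such as response-time analysis is needed).

0.8877


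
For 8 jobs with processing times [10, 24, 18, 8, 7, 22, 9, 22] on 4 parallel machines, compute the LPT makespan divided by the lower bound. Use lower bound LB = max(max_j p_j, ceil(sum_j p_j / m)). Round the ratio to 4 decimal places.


LPT order: [24, 22, 22, 18, 10, 9, 8, 7]
Machine loads after assignment: [31, 31, 30, 28]
LPT makespan = 31
Lower bound = max(max_job, ceil(total/4)) = max(24, 30) = 30
Ratio = 31 / 30 = 1.0333

1.0333


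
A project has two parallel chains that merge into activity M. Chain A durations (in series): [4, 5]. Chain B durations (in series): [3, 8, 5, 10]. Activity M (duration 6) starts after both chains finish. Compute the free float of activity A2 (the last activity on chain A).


ES(A2) = sum of predecessors on chain A = 4
EF(A2) = ES + duration = 4 + 5 = 9
Successor of A2 is M. ES(M) = max(sum(A), sum(B)) = max(9, 26) = 26
Free float = ES(successor) - EF(current) = 26 - 9 = 17

17


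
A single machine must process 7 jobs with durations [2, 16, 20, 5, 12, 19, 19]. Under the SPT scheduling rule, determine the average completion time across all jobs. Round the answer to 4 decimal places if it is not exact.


Sort jobs by processing time (SPT order): [2, 5, 12, 16, 19, 19, 20]
Compute completion times sequentially:
  Job 1: processing = 2, completes at 2
  Job 2: processing = 5, completes at 7
  Job 3: processing = 12, completes at 19
  Job 4: processing = 16, completes at 35
  Job 5: processing = 19, completes at 54
  Job 6: processing = 19, completes at 73
  Job 7: processing = 20, completes at 93
Sum of completion times = 283
Average completion time = 283/7 = 40.4286

40.4286


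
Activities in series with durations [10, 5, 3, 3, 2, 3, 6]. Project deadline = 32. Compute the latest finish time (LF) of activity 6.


LF(activity 6) = deadline - sum of successor durations
Successors: activities 7 through 7 with durations [6]
Sum of successor durations = 6
LF = 32 - 6 = 26

26


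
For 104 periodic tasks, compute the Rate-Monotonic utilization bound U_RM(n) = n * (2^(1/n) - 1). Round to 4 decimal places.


Compute 2^(1/104) = 1.0066871365
Subtract 1: 1.0066871365 - 1 = 0.0066871365
Multiply by n: 104 * 0.0066871365 = 0.6954621960
Round to 4 dp: 0.6955

0.6955


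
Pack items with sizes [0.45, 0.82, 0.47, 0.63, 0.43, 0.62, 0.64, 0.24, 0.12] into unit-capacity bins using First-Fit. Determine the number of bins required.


Place items sequentially using First-Fit:
  Item 0.45 -> new Bin 1
  Item 0.82 -> new Bin 2
  Item 0.47 -> Bin 1 (now 0.92)
  Item 0.63 -> new Bin 3
  Item 0.43 -> new Bin 4
  Item 0.62 -> new Bin 5
  Item 0.64 -> new Bin 6
  Item 0.24 -> Bin 3 (now 0.87)
  Item 0.12 -> Bin 2 (now 0.94)
Total bins used = 6

6


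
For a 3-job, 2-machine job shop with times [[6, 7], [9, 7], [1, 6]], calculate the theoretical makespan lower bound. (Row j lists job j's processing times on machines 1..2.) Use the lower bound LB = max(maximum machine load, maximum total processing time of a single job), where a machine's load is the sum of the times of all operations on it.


Machine loads:
  Machine 1: 6 + 9 + 1 = 16
  Machine 2: 7 + 7 + 6 = 20
Max machine load = 20
Job totals:
  Job 1: 13
  Job 2: 16
  Job 3: 7
Max job total = 16
Lower bound = max(20, 16) = 20

20


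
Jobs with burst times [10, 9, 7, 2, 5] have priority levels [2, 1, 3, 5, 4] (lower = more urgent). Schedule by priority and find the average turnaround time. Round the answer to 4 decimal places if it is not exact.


Sort by priority (ascending = highest first):
Order: [(1, 9), (2, 10), (3, 7), (4, 5), (5, 2)]
Completion times:
  Priority 1, burst=9, C=9
  Priority 2, burst=10, C=19
  Priority 3, burst=7, C=26
  Priority 4, burst=5, C=31
  Priority 5, burst=2, C=33
Average turnaround = 118/5 = 23.6

23.6


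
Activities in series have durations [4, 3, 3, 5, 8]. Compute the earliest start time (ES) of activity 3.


Activity 3 starts after activities 1 through 2 complete.
Predecessor durations: [4, 3]
ES = 4 + 3 = 7

7


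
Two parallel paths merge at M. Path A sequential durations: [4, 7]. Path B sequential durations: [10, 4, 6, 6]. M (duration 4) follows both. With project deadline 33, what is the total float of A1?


Forward pass: ES(A1) = sum of predecessors on chain A = 0
EF = ES + duration = 0 + 4 = 4
Backward pass: LF(M) = deadline = 33; LS(M) = 33 - 4 = 29
LF(A1) = LS(M) - sum(successors on chain A) = 29 - 7 = 22
LS = LF - duration = 22 - 4 = 18
Total float = LS - ES = 18 - 0 = 18

18


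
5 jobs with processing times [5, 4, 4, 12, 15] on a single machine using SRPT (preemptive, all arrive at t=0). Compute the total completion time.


Since all jobs arrive at t=0, SRPT equals SPT ordering.
SPT order: [4, 4, 5, 12, 15]
Completion times:
  Job 1: p=4, C=4
  Job 2: p=4, C=8
  Job 3: p=5, C=13
  Job 4: p=12, C=25
  Job 5: p=15, C=40
Total completion time = 4 + 8 + 13 + 25 + 40 = 90

90


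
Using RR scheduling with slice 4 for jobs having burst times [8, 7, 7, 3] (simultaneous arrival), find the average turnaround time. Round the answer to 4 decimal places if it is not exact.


Time quantum = 4
Execution trace:
  J1 runs 4 units, time = 4
  J2 runs 4 units, time = 8
  J3 runs 4 units, time = 12
  J4 runs 3 units, time = 15
  J1 runs 4 units, time = 19
  J2 runs 3 units, time = 22
  J3 runs 3 units, time = 25
Finish times: [19, 22, 25, 15]
Average turnaround = 81/4 = 20.25

20.25


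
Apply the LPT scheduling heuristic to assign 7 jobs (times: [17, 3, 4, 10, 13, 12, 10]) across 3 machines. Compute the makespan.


Sort jobs in decreasing order (LPT): [17, 13, 12, 10, 10, 4, 3]
Assign each job to the least loaded machine:
  Machine 1: jobs [17, 4, 3], load = 24
  Machine 2: jobs [13, 10], load = 23
  Machine 3: jobs [12, 10], load = 22
Makespan = max load = 24

24


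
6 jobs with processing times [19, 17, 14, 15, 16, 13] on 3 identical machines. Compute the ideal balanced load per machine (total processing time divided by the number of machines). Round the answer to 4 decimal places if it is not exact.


Total processing time = 19 + 17 + 14 + 15 + 16 + 13 = 94
Number of machines = 3
Ideal balanced load = 94 / 3 = 31.3333

31.3333


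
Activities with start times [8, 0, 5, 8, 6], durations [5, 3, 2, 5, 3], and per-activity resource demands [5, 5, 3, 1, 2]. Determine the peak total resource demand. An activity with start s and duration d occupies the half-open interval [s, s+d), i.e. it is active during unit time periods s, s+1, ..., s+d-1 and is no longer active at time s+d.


Each activity i is active on [start_i, start_i + duration_i).
Compute total resource usage per time slot:
  t=0: active resources = [5], total = 5
  t=1: active resources = [5], total = 5
  t=2: active resources = [5], total = 5
  t=3: active resources = [], total = 0
  t=4: active resources = [], total = 0
  t=5: active resources = [3], total = 3
  t=6: active resources = [3, 2], total = 5
  t=7: active resources = [2], total = 2
  t=8: active resources = [5, 1, 2], total = 8
  t=9: active resources = [5, 1], total = 6
  t=10: active resources = [5, 1], total = 6
  t=11: active resources = [5, 1], total = 6
  t=12: active resources = [5, 1], total = 6
Peak resource demand = 8

8


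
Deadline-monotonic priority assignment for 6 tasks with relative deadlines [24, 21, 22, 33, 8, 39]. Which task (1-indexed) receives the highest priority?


Sort tasks by relative deadline (ascending):
  Task 5: deadline = 8
  Task 2: deadline = 21
  Task 3: deadline = 22
  Task 1: deadline = 24
  Task 4: deadline = 33
  Task 6: deadline = 39
Priority order (highest first): [5, 2, 3, 1, 4, 6]
Highest priority task = 5

5


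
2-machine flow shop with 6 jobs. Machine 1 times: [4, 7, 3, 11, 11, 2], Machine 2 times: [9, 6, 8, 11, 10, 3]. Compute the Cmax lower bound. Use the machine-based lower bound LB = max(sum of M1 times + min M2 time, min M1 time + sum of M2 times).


LB1 = sum(M1 times) + min(M2 times) = 38 + 3 = 41
LB2 = min(M1 times) + sum(M2 times) = 2 + 47 = 49
Lower bound = max(LB1, LB2) = max(41, 49) = 49

49


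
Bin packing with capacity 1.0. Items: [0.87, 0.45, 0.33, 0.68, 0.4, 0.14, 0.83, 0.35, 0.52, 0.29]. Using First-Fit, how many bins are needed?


Place items sequentially using First-Fit:
  Item 0.87 -> new Bin 1
  Item 0.45 -> new Bin 2
  Item 0.33 -> Bin 2 (now 0.78)
  Item 0.68 -> new Bin 3
  Item 0.4 -> new Bin 4
  Item 0.14 -> Bin 2 (now 0.92)
  Item 0.83 -> new Bin 5
  Item 0.35 -> Bin 4 (now 0.75)
  Item 0.52 -> new Bin 6
  Item 0.29 -> Bin 3 (now 0.97)
Total bins used = 6

6


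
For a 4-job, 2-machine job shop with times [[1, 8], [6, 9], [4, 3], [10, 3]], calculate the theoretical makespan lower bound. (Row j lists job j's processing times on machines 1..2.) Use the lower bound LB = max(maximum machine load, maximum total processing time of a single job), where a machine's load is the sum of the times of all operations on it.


Machine loads:
  Machine 1: 1 + 6 + 4 + 10 = 21
  Machine 2: 8 + 9 + 3 + 3 = 23
Max machine load = 23
Job totals:
  Job 1: 9
  Job 2: 15
  Job 3: 7
  Job 4: 13
Max job total = 15
Lower bound = max(23, 15) = 23

23


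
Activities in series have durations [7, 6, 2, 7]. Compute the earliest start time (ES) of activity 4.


Activity 4 starts after activities 1 through 3 complete.
Predecessor durations: [7, 6, 2]
ES = 7 + 6 + 2 = 15

15


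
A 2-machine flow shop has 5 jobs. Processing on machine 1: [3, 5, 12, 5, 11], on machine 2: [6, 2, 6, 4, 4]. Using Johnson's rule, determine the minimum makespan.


Apply Johnson's rule:
  Group 1 (a <= b): [(1, 3, 6)]
  Group 2 (a > b): [(3, 12, 6), (4, 5, 4), (5, 11, 4), (2, 5, 2)]
Optimal job order: [1, 3, 4, 5, 2]
Schedule:
  Job 1: M1 done at 3, M2 done at 9
  Job 3: M1 done at 15, M2 done at 21
  Job 4: M1 done at 20, M2 done at 25
  Job 5: M1 done at 31, M2 done at 35
  Job 2: M1 done at 36, M2 done at 38
Makespan = 38

38


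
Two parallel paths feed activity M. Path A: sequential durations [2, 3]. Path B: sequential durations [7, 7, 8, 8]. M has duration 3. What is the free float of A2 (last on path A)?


ES(A2) = sum of predecessors on chain A = 2
EF(A2) = ES + duration = 2 + 3 = 5
Successor of A2 is M. ES(M) = max(sum(A), sum(B)) = max(5, 30) = 30
Free float = ES(successor) - EF(current) = 30 - 5 = 25

25


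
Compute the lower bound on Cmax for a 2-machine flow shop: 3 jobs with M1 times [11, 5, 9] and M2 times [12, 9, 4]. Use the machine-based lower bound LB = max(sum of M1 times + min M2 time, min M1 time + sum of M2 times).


LB1 = sum(M1 times) + min(M2 times) = 25 + 4 = 29
LB2 = min(M1 times) + sum(M2 times) = 5 + 25 = 30
Lower bound = max(LB1, LB2) = max(29, 30) = 30

30


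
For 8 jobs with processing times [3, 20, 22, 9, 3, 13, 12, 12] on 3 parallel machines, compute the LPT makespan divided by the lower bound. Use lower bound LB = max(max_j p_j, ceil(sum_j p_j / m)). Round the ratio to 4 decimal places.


LPT order: [22, 20, 13, 12, 12, 9, 3, 3]
Machine loads after assignment: [31, 32, 31]
LPT makespan = 32
Lower bound = max(max_job, ceil(total/3)) = max(22, 32) = 32
Ratio = 32 / 32 = 1.0

1.0


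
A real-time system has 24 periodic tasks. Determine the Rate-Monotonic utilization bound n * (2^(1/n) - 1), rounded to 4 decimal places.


Compute 2^(1/24) = 1.0293022366
Subtract 1: 1.0293022366 - 1 = 0.0293022366
Multiply by n: 24 * 0.0293022366 = 0.7032536784
Round to 4 dp: 0.7033

0.7033


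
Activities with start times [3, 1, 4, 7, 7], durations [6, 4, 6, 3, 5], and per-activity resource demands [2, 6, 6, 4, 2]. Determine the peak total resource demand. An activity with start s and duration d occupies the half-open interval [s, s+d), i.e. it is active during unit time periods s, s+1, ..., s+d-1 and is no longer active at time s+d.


Each activity i is active on [start_i, start_i + duration_i).
Compute total resource usage per time slot:
  t=0: active resources = [], total = 0
  t=1: active resources = [6], total = 6
  t=2: active resources = [6], total = 6
  t=3: active resources = [2, 6], total = 8
  t=4: active resources = [2, 6, 6], total = 14
  t=5: active resources = [2, 6], total = 8
  t=6: active resources = [2, 6], total = 8
  t=7: active resources = [2, 6, 4, 2], total = 14
  t=8: active resources = [2, 6, 4, 2], total = 14
  t=9: active resources = [6, 4, 2], total = 12
  t=10: active resources = [2], total = 2
  t=11: active resources = [2], total = 2
Peak resource demand = 14

14


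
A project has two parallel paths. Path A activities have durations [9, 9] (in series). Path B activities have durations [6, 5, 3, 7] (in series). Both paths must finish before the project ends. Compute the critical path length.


Path A total = 9 + 9 = 18
Path B total = 6 + 5 + 3 + 7 = 21
Critical path = longest path = max(18, 21) = 21

21


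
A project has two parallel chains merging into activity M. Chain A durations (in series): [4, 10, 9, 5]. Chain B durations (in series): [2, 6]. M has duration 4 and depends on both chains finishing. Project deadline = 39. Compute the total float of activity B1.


Forward pass: ES(B1) = sum of predecessors on chain B = 0
EF = ES + duration = 0 + 2 = 2
Backward pass: LF(M) = deadline = 39; LS(M) = 39 - 4 = 35
LF(B1) = LS(M) - sum(successors on chain B) = 35 - 6 = 29
LS = LF - duration = 29 - 2 = 27
Total float = LS - ES = 27 - 0 = 27

27


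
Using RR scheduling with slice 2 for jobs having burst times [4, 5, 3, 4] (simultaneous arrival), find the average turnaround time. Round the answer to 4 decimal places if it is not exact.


Time quantum = 2
Execution trace:
  J1 runs 2 units, time = 2
  J2 runs 2 units, time = 4
  J3 runs 2 units, time = 6
  J4 runs 2 units, time = 8
  J1 runs 2 units, time = 10
  J2 runs 2 units, time = 12
  J3 runs 1 units, time = 13
  J4 runs 2 units, time = 15
  J2 runs 1 units, time = 16
Finish times: [10, 16, 13, 15]
Average turnaround = 54/4 = 13.5

13.5


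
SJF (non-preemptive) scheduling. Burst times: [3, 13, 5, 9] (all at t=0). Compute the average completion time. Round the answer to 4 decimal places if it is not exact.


SJF order (ascending): [3, 5, 9, 13]
Completion times:
  Job 1: burst=3, C=3
  Job 2: burst=5, C=8
  Job 3: burst=9, C=17
  Job 4: burst=13, C=30
Average completion = 58/4 = 14.5

14.5


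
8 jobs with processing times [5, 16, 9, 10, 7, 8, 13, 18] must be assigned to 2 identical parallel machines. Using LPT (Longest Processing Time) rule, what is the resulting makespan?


Sort jobs in decreasing order (LPT): [18, 16, 13, 10, 9, 8, 7, 5]
Assign each job to the least loaded machine:
  Machine 1: jobs [18, 10, 9, 7], load = 44
  Machine 2: jobs [16, 13, 8, 5], load = 42
Makespan = max load = 44

44


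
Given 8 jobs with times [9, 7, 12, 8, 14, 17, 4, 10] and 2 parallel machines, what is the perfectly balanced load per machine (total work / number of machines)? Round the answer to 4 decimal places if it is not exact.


Total processing time = 9 + 7 + 12 + 8 + 14 + 17 + 4 + 10 = 81
Number of machines = 2
Ideal balanced load = 81 / 2 = 40.5

40.5


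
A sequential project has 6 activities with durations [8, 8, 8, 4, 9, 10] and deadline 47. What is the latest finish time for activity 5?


LF(activity 5) = deadline - sum of successor durations
Successors: activities 6 through 6 with durations [10]
Sum of successor durations = 10
LF = 47 - 10 = 37

37


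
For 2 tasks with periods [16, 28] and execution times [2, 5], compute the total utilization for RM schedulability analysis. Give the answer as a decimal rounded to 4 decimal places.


Compute individual utilizations (exact fractions):
  Task 1: C/T = 2/16 = 1/8 (approx. 0.125)
  Task 2: C/T = 5/28 (approx. 0.1786)
Total utilization U = 1/8 + 5/28 = 17/56
Rounded to 4 decimal places: U = 0.3036
RM (Liu & Layland) bound for 2 tasks = 0.828427; compare with U = 17/56 (approx. 0.303571)
U <= bound, so schedulable by RM sufficient condition.

0.3036


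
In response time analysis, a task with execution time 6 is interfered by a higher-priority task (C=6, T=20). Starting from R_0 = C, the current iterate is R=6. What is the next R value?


R_next = C + ceil(R_prev / T_hp) * C_hp
ceil(6 / 20) = ceil(0.3) = 1
Interference = 1 * 6 = 6
R_next = 6 + 6 = 12

12


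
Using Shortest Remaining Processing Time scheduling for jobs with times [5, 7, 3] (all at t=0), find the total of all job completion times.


Since all jobs arrive at t=0, SRPT equals SPT ordering.
SPT order: [3, 5, 7]
Completion times:
  Job 1: p=3, C=3
  Job 2: p=5, C=8
  Job 3: p=7, C=15
Total completion time = 3 + 8 + 15 = 26

26


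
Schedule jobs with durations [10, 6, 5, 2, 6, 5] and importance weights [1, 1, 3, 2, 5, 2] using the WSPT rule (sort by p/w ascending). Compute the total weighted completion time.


Compute p/w ratios and sort ascending (WSPT): [(2, 2), (6, 5), (5, 3), (5, 2), (6, 1), (10, 1)]
Compute weighted completion times:
  Job (p=2,w=2): C=2, w*C=2*2=4
  Job (p=6,w=5): C=8, w*C=5*8=40
  Job (p=5,w=3): C=13, w*C=3*13=39
  Job (p=5,w=2): C=18, w*C=2*18=36
  Job (p=6,w=1): C=24, w*C=1*24=24
  Job (p=10,w=1): C=34, w*C=1*34=34
Total weighted completion time = 177

177


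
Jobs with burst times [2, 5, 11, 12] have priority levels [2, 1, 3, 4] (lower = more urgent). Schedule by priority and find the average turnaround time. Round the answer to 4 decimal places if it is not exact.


Sort by priority (ascending = highest first):
Order: [(1, 5), (2, 2), (3, 11), (4, 12)]
Completion times:
  Priority 1, burst=5, C=5
  Priority 2, burst=2, C=7
  Priority 3, burst=11, C=18
  Priority 4, burst=12, C=30
Average turnaround = 60/4 = 15.0

15.0


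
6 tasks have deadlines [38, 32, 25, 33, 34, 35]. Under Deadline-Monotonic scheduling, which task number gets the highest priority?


Sort tasks by relative deadline (ascending):
  Task 3: deadline = 25
  Task 2: deadline = 32
  Task 4: deadline = 33
  Task 5: deadline = 34
  Task 6: deadline = 35
  Task 1: deadline = 38
Priority order (highest first): [3, 2, 4, 5, 6, 1]
Highest priority task = 3

3


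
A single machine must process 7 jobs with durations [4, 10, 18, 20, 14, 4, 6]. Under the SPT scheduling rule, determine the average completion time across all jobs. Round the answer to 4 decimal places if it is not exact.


Sort jobs by processing time (SPT order): [4, 4, 6, 10, 14, 18, 20]
Compute completion times sequentially:
  Job 1: processing = 4, completes at 4
  Job 2: processing = 4, completes at 8
  Job 3: processing = 6, completes at 14
  Job 4: processing = 10, completes at 24
  Job 5: processing = 14, completes at 38
  Job 6: processing = 18, completes at 56
  Job 7: processing = 20, completes at 76
Sum of completion times = 220
Average completion time = 220/7 = 31.4286

31.4286


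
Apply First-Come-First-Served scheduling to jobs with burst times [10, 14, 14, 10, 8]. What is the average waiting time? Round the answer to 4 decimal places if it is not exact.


FCFS order (as given): [10, 14, 14, 10, 8]
Waiting times:
  Job 1: wait = 0
  Job 2: wait = 10
  Job 3: wait = 24
  Job 4: wait = 38
  Job 5: wait = 48
Sum of waiting times = 120
Average waiting time = 120/5 = 24.0

24.0


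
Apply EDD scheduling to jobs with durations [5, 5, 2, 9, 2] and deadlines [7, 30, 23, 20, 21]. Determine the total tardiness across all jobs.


Sort by due date (EDD order): [(5, 7), (9, 20), (2, 21), (2, 23), (5, 30)]
Compute completion times and tardiness:
  Job 1: p=5, d=7, C=5, tardiness=max(0,5-7)=0
  Job 2: p=9, d=20, C=14, tardiness=max(0,14-20)=0
  Job 3: p=2, d=21, C=16, tardiness=max(0,16-21)=0
  Job 4: p=2, d=23, C=18, tardiness=max(0,18-23)=0
  Job 5: p=5, d=30, C=23, tardiness=max(0,23-30)=0
Total tardiness = 0

0


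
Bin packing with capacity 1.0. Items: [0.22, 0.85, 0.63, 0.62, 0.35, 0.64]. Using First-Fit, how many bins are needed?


Place items sequentially using First-Fit:
  Item 0.22 -> new Bin 1
  Item 0.85 -> new Bin 2
  Item 0.63 -> Bin 1 (now 0.85)
  Item 0.62 -> new Bin 3
  Item 0.35 -> Bin 3 (now 0.97)
  Item 0.64 -> new Bin 4
Total bins used = 4

4


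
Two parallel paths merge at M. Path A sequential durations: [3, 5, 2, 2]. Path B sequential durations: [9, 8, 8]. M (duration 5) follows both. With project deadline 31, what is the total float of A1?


Forward pass: ES(A1) = sum of predecessors on chain A = 0
EF = ES + duration = 0 + 3 = 3
Backward pass: LF(M) = deadline = 31; LS(M) = 31 - 5 = 26
LF(A1) = LS(M) - sum(successors on chain A) = 26 - 9 = 17
LS = LF - duration = 17 - 3 = 14
Total float = LS - ES = 14 - 0 = 14

14


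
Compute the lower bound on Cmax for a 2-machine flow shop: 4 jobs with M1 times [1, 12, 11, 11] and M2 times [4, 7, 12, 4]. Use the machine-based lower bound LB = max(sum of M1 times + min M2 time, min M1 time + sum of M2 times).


LB1 = sum(M1 times) + min(M2 times) = 35 + 4 = 39
LB2 = min(M1 times) + sum(M2 times) = 1 + 27 = 28
Lower bound = max(LB1, LB2) = max(39, 28) = 39

39


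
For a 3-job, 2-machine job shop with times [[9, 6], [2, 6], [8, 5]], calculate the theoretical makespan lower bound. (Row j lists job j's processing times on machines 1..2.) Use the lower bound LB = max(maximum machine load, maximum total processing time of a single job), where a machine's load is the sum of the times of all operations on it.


Machine loads:
  Machine 1: 9 + 2 + 8 = 19
  Machine 2: 6 + 6 + 5 = 17
Max machine load = 19
Job totals:
  Job 1: 15
  Job 2: 8
  Job 3: 13
Max job total = 15
Lower bound = max(19, 15) = 19

19


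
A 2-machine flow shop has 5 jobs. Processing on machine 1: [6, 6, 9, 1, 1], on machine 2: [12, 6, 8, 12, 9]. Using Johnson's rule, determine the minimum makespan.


Apply Johnson's rule:
  Group 1 (a <= b): [(4, 1, 12), (5, 1, 9), (1, 6, 12), (2, 6, 6)]
  Group 2 (a > b): [(3, 9, 8)]
Optimal job order: [4, 5, 1, 2, 3]
Schedule:
  Job 4: M1 done at 1, M2 done at 13
  Job 5: M1 done at 2, M2 done at 22
  Job 1: M1 done at 8, M2 done at 34
  Job 2: M1 done at 14, M2 done at 40
  Job 3: M1 done at 23, M2 done at 48
Makespan = 48

48


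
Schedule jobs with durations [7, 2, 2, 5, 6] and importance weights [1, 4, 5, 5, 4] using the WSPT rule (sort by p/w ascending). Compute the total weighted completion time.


Compute p/w ratios and sort ascending (WSPT): [(2, 5), (2, 4), (5, 5), (6, 4), (7, 1)]
Compute weighted completion times:
  Job (p=2,w=5): C=2, w*C=5*2=10
  Job (p=2,w=4): C=4, w*C=4*4=16
  Job (p=5,w=5): C=9, w*C=5*9=45
  Job (p=6,w=4): C=15, w*C=4*15=60
  Job (p=7,w=1): C=22, w*C=1*22=22
Total weighted completion time = 153

153


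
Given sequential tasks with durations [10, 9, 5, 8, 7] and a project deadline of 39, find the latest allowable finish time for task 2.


LF(activity 2) = deadline - sum of successor durations
Successors: activities 3 through 5 with durations [5, 8, 7]
Sum of successor durations = 20
LF = 39 - 20 = 19

19


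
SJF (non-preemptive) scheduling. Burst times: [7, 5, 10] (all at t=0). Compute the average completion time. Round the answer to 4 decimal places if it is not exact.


SJF order (ascending): [5, 7, 10]
Completion times:
  Job 1: burst=5, C=5
  Job 2: burst=7, C=12
  Job 3: burst=10, C=22
Average completion = 39/3 = 13.0

13.0


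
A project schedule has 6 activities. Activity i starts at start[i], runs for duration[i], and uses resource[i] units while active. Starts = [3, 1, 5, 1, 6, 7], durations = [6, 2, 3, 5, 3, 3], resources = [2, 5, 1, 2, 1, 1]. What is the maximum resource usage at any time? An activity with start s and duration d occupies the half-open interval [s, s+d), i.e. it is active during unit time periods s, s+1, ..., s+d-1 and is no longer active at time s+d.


Each activity i is active on [start_i, start_i + duration_i).
Compute total resource usage per time slot:
  t=0: active resources = [], total = 0
  t=1: active resources = [5, 2], total = 7
  t=2: active resources = [5, 2], total = 7
  t=3: active resources = [2, 2], total = 4
  t=4: active resources = [2, 2], total = 4
  t=5: active resources = [2, 1, 2], total = 5
  t=6: active resources = [2, 1, 1], total = 4
  t=7: active resources = [2, 1, 1, 1], total = 5
  t=8: active resources = [2, 1, 1], total = 4
  t=9: active resources = [1], total = 1
Peak resource demand = 7

7


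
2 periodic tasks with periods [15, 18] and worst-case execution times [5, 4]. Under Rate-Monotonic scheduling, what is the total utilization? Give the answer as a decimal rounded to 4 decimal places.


Compute individual utilizations (exact fractions):
  Task 1: C/T = 5/15 = 1/3 (approx. 0.3333)
  Task 2: C/T = 4/18 = 2/9 (approx. 0.2222)
Total utilization U = 1/3 + 2/9 = 5/9
Rounded to 4 decimal places: U = 0.5556
RM (Liu & Layland) bound for 2 tasks = 0.828427; compare with U = 5/9 (approx. 0.555556)
U <= bound, so schedulable by RM sufficient condition.

0.5556


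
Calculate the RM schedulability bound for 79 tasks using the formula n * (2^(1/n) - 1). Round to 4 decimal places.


Compute 2^(1/79) = 1.0088126194
Subtract 1: 1.0088126194 - 1 = 0.0088126194
Multiply by n: 79 * 0.0088126194 = 0.6961969326
Round to 4 dp: 0.6962

0.6962


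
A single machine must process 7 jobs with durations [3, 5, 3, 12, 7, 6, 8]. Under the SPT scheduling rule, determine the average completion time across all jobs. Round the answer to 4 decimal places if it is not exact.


Sort jobs by processing time (SPT order): [3, 3, 5, 6, 7, 8, 12]
Compute completion times sequentially:
  Job 1: processing = 3, completes at 3
  Job 2: processing = 3, completes at 6
  Job 3: processing = 5, completes at 11
  Job 4: processing = 6, completes at 17
  Job 5: processing = 7, completes at 24
  Job 6: processing = 8, completes at 32
  Job 7: processing = 12, completes at 44
Sum of completion times = 137
Average completion time = 137/7 = 19.5714

19.5714


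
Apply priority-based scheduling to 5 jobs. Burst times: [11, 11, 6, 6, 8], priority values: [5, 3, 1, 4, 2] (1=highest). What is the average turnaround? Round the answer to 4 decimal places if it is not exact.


Sort by priority (ascending = highest first):
Order: [(1, 6), (2, 8), (3, 11), (4, 6), (5, 11)]
Completion times:
  Priority 1, burst=6, C=6
  Priority 2, burst=8, C=14
  Priority 3, burst=11, C=25
  Priority 4, burst=6, C=31
  Priority 5, burst=11, C=42
Average turnaround = 118/5 = 23.6

23.6


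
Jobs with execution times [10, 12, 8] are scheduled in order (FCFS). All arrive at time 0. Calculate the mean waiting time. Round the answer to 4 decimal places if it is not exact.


FCFS order (as given): [10, 12, 8]
Waiting times:
  Job 1: wait = 0
  Job 2: wait = 10
  Job 3: wait = 22
Sum of waiting times = 32
Average waiting time = 32/3 = 10.6667

10.6667


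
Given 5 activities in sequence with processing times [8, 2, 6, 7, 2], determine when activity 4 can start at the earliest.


Activity 4 starts after activities 1 through 3 complete.
Predecessor durations: [8, 2, 6]
ES = 8 + 2 + 6 = 16

16


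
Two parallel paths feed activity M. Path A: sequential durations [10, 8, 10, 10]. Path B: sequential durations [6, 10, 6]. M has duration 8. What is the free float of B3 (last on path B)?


ES(B3) = sum of predecessors on chain B = 16
EF(B3) = ES + duration = 16 + 6 = 22
Successor of B3 is M. ES(M) = max(sum(A), sum(B)) = max(38, 22) = 38
Free float = ES(successor) - EF(current) = 38 - 22 = 16

16


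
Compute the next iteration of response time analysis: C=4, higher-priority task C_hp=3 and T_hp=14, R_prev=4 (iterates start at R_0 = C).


R_next = C + ceil(R_prev / T_hp) * C_hp
ceil(4 / 14) = ceil(0.2857) = 1
Interference = 1 * 3 = 3
R_next = 4 + 3 = 7

7


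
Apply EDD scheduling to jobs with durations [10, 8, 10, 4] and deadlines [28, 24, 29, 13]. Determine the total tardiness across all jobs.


Sort by due date (EDD order): [(4, 13), (8, 24), (10, 28), (10, 29)]
Compute completion times and tardiness:
  Job 1: p=4, d=13, C=4, tardiness=max(0,4-13)=0
  Job 2: p=8, d=24, C=12, tardiness=max(0,12-24)=0
  Job 3: p=10, d=28, C=22, tardiness=max(0,22-28)=0
  Job 4: p=10, d=29, C=32, tardiness=max(0,32-29)=3
Total tardiness = 3

3


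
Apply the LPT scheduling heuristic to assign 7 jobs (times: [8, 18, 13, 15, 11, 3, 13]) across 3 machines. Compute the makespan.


Sort jobs in decreasing order (LPT): [18, 15, 13, 13, 11, 8, 3]
Assign each job to the least loaded machine:
  Machine 1: jobs [18, 8, 3], load = 29
  Machine 2: jobs [15, 11], load = 26
  Machine 3: jobs [13, 13], load = 26
Makespan = max load = 29

29


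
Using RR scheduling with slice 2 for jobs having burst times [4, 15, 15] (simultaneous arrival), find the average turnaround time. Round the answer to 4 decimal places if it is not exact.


Time quantum = 2
Execution trace:
  J1 runs 2 units, time = 2
  J2 runs 2 units, time = 4
  J3 runs 2 units, time = 6
  J1 runs 2 units, time = 8
  J2 runs 2 units, time = 10
  J3 runs 2 units, time = 12
  J2 runs 2 units, time = 14
  J3 runs 2 units, time = 16
  J2 runs 2 units, time = 18
  J3 runs 2 units, time = 20
  J2 runs 2 units, time = 22
  J3 runs 2 units, time = 24
  J2 runs 2 units, time = 26
  J3 runs 2 units, time = 28
  J2 runs 2 units, time = 30
  J3 runs 2 units, time = 32
  J2 runs 1 units, time = 33
  J3 runs 1 units, time = 34
Finish times: [8, 33, 34]
Average turnaround = 75/3 = 25.0

25.0


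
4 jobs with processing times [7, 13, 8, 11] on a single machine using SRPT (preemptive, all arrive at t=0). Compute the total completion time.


Since all jobs arrive at t=0, SRPT equals SPT ordering.
SPT order: [7, 8, 11, 13]
Completion times:
  Job 1: p=7, C=7
  Job 2: p=8, C=15
  Job 3: p=11, C=26
  Job 4: p=13, C=39
Total completion time = 7 + 15 + 26 + 39 = 87

87


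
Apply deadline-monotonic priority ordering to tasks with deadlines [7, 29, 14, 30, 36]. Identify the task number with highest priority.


Sort tasks by relative deadline (ascending):
  Task 1: deadline = 7
  Task 3: deadline = 14
  Task 2: deadline = 29
  Task 4: deadline = 30
  Task 5: deadline = 36
Priority order (highest first): [1, 3, 2, 4, 5]
Highest priority task = 1

1


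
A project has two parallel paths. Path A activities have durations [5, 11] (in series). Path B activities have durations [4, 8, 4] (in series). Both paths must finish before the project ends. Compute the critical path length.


Path A total = 5 + 11 = 16
Path B total = 4 + 8 + 4 = 16
Critical path = longest path = max(16, 16) = 16

16


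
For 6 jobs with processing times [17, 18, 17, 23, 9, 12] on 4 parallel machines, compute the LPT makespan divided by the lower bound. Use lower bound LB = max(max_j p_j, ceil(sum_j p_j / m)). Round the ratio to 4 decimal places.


LPT order: [23, 18, 17, 17, 12, 9]
Machine loads after assignment: [23, 18, 29, 26]
LPT makespan = 29
Lower bound = max(max_job, ceil(total/4)) = max(23, 24) = 24
Ratio = 29 / 24 = 1.2083

1.2083


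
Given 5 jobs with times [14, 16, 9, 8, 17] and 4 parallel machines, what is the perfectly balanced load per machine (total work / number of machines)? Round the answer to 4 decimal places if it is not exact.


Total processing time = 14 + 16 + 9 + 8 + 17 = 64
Number of machines = 4
Ideal balanced load = 64 / 4 = 16.0

16.0


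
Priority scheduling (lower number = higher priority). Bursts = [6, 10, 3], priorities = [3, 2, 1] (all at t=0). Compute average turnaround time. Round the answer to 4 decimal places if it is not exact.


Sort by priority (ascending = highest first):
Order: [(1, 3), (2, 10), (3, 6)]
Completion times:
  Priority 1, burst=3, C=3
  Priority 2, burst=10, C=13
  Priority 3, burst=6, C=19
Average turnaround = 35/3 = 11.6667

11.6667


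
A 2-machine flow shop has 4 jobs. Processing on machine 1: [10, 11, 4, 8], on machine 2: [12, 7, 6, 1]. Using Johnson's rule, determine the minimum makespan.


Apply Johnson's rule:
  Group 1 (a <= b): [(3, 4, 6), (1, 10, 12)]
  Group 2 (a > b): [(2, 11, 7), (4, 8, 1)]
Optimal job order: [3, 1, 2, 4]
Schedule:
  Job 3: M1 done at 4, M2 done at 10
  Job 1: M1 done at 14, M2 done at 26
  Job 2: M1 done at 25, M2 done at 33
  Job 4: M1 done at 33, M2 done at 34
Makespan = 34

34


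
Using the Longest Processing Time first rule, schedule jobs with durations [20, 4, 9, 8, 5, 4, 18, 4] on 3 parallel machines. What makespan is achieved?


Sort jobs in decreasing order (LPT): [20, 18, 9, 8, 5, 4, 4, 4]
Assign each job to the least loaded machine:
  Machine 1: jobs [20, 4], load = 24
  Machine 2: jobs [18, 4, 4], load = 26
  Machine 3: jobs [9, 8, 5], load = 22
Makespan = max load = 26

26


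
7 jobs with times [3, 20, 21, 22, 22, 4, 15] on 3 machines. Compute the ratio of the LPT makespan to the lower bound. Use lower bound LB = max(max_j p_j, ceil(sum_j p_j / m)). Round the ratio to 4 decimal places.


LPT order: [22, 22, 21, 20, 15, 4, 3]
Machine loads after assignment: [37, 29, 41]
LPT makespan = 41
Lower bound = max(max_job, ceil(total/3)) = max(22, 36) = 36
Ratio = 41 / 36 = 1.1389

1.1389


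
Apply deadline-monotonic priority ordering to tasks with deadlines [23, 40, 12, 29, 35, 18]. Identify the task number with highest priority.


Sort tasks by relative deadline (ascending):
  Task 3: deadline = 12
  Task 6: deadline = 18
  Task 1: deadline = 23
  Task 4: deadline = 29
  Task 5: deadline = 35
  Task 2: deadline = 40
Priority order (highest first): [3, 6, 1, 4, 5, 2]
Highest priority task = 3

3


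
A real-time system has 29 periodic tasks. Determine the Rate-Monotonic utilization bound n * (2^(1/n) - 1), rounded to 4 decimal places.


Compute 2^(1/29) = 1.0241895602
Subtract 1: 1.0241895602 - 1 = 0.0241895602
Multiply by n: 29 * 0.0241895602 = 0.7014972458
Round to 4 dp: 0.7015

0.7015


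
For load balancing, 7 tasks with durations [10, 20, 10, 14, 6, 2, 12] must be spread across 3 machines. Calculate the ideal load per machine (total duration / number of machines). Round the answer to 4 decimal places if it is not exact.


Total processing time = 10 + 20 + 10 + 14 + 6 + 2 + 12 = 74
Number of machines = 3
Ideal balanced load = 74 / 3 = 24.6667

24.6667


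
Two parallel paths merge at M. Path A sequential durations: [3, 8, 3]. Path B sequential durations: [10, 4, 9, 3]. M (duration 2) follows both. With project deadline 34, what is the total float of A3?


Forward pass: ES(A3) = sum of predecessors on chain A = 11
EF = ES + duration = 11 + 3 = 14
Backward pass: LF(M) = deadline = 34; LS(M) = 34 - 2 = 32
LF(A3) = LS(M) - sum(successors on chain A) = 32 - 0 = 32
LS = LF - duration = 32 - 3 = 29
Total float = LS - ES = 29 - 11 = 18

18


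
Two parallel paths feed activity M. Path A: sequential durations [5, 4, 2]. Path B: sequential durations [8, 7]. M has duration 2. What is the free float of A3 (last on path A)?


ES(A3) = sum of predecessors on chain A = 9
EF(A3) = ES + duration = 9 + 2 = 11
Successor of A3 is M. ES(M) = max(sum(A), sum(B)) = max(11, 15) = 15
Free float = ES(successor) - EF(current) = 15 - 11 = 4

4


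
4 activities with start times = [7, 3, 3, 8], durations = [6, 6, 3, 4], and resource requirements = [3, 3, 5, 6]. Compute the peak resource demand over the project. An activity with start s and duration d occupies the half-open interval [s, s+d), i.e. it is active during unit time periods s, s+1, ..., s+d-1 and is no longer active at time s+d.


Each activity i is active on [start_i, start_i + duration_i).
Compute total resource usage per time slot:
  t=0: active resources = [], total = 0
  t=1: active resources = [], total = 0
  t=2: active resources = [], total = 0
  t=3: active resources = [3, 5], total = 8
  t=4: active resources = [3, 5], total = 8
  t=5: active resources = [3, 5], total = 8
  t=6: active resources = [3], total = 3
  t=7: active resources = [3, 3], total = 6
  t=8: active resources = [3, 3, 6], total = 12
  t=9: active resources = [3, 6], total = 9
  t=10: active resources = [3, 6], total = 9
  t=11: active resources = [3, 6], total = 9
  t=12: active resources = [3], total = 3
Peak resource demand = 12

12


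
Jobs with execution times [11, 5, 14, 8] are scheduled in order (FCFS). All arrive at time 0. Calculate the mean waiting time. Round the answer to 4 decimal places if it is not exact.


FCFS order (as given): [11, 5, 14, 8]
Waiting times:
  Job 1: wait = 0
  Job 2: wait = 11
  Job 3: wait = 16
  Job 4: wait = 30
Sum of waiting times = 57
Average waiting time = 57/4 = 14.25

14.25


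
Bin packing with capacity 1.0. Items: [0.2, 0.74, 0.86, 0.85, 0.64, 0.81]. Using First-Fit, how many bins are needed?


Place items sequentially using First-Fit:
  Item 0.2 -> new Bin 1
  Item 0.74 -> Bin 1 (now 0.94)
  Item 0.86 -> new Bin 2
  Item 0.85 -> new Bin 3
  Item 0.64 -> new Bin 4
  Item 0.81 -> new Bin 5
Total bins used = 5

5
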